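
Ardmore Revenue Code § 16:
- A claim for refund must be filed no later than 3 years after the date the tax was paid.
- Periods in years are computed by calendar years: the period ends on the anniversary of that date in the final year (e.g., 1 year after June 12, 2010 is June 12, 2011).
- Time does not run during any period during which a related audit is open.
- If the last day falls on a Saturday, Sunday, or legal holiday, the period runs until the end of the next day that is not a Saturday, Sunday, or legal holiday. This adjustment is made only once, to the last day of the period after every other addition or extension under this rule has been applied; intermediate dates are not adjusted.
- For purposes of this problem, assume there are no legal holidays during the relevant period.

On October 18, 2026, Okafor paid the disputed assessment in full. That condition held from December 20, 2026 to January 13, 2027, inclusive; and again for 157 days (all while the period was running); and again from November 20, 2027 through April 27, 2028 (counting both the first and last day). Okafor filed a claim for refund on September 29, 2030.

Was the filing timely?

3 years after October 18, 2026 is October 18, 2029.
From December 20, 2026 through January 13, 2027 inclusive is 25 days; tolling adds 25 days: October 18, 2029 + 25 days = November 12, 2029.
Tolling adds 157 days: November 12, 2029 + 157 days = April 18, 2030.
From November 20, 2027 through April 27, 2028 inclusive is 160 days; tolling adds 160 days: April 18, 2030 + 160 days = September 25, 2030.
September 25, 2030 is a Wednesday and not a legal holiday, so no extension applies.
The deadline is September 25, 2030; the filing on September 29, 2030 is after that date.

No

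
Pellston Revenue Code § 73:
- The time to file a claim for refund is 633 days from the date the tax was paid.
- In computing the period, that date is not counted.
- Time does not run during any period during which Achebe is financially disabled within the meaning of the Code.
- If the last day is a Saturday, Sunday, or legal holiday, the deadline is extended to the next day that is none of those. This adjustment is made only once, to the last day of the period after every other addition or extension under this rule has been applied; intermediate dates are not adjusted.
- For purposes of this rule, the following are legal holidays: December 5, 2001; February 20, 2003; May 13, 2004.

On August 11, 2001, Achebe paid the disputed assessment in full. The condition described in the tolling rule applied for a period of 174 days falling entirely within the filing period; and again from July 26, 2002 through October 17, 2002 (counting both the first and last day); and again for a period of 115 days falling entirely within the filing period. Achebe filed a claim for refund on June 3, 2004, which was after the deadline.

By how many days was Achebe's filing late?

633 days after August 11, 2001 is May 6, 2003.
Tolling adds 174 days: May 6, 2003 + 174 days = October 27, 2003.
From July 26, 2002 through October 17, 2002 inclusive is 84 days; tolling adds 84 days: October 27, 2003 + 84 days = January 19, 2004.
Tolling adds 115 days: January 19, 2004 + 115 days = May 13, 2004.
May 13, 2004 is a listed holiday. The next qualifying day is May 14, 2004.
The deadline is May 14, 2004; from May 14, 2004 to June 3, 2004 is 20 days.

20 days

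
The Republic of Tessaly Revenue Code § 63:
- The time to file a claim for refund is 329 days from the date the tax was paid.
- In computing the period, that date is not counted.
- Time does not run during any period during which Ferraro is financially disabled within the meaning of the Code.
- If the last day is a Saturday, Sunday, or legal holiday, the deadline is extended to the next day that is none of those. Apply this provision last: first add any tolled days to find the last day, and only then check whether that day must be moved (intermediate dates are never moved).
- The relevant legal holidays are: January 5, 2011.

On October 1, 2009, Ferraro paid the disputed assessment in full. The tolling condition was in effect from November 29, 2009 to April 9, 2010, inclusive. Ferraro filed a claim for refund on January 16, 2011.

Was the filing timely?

329 days after October 1, 2009 is August 26, 2010.
From November 29, 2009 through April 9, 2010 inclusive is 132 days; tolling adds 132 days: August 26, 2010 + 132 days = January 5, 2011.
January 5, 2011 is a listed holiday. The next qualifying day is January 6, 2011.
The deadline is January 6, 2011; the filing on January 16, 2011 is after that date.

No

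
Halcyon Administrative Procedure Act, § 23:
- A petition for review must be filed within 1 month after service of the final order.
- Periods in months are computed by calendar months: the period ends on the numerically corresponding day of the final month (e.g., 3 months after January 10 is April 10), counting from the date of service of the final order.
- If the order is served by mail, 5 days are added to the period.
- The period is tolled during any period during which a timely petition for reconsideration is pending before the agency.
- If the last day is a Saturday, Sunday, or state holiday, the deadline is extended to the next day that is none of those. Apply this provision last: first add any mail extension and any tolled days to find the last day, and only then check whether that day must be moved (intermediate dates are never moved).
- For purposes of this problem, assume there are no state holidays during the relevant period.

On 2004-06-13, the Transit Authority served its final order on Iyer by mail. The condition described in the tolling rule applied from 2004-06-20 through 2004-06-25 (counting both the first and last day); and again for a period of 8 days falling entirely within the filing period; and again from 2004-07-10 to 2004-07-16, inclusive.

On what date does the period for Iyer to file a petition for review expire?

1 month after 2004-06-13 is July 13, 2004.
Service was by mail, adding 5 days: July 13, 2004 + 5 days = July 18, 2004.
From June 20, 2004 through June 25, 2004 inclusive is 6 days; tolling adds 6 days: July 18, 2004 + 6 days = July 24, 2004.
Tolling adds 8 days: July 24, 2004 + 8 days = August 1, 2004.
From July 10, 2004 through July 16, 2004 inclusive is 7 days; tolling adds 7 days: August 1, 2004 + 7 days = August 8, 2004.
August 8, 2004 is Sunday. The next qualifying day is August 9, 2004.

August 9, 2004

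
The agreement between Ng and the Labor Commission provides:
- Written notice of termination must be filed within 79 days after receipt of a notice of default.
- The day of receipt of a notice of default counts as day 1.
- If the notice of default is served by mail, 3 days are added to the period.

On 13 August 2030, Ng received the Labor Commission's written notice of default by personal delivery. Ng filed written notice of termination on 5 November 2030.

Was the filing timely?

Counting 13 August 2030 as day 1, day 79 is October 30, 2030.
Service was not by mail, so no mail extension applies.
The deadline is October 30, 2030; the filing on November 5, 2030 is after that date.

No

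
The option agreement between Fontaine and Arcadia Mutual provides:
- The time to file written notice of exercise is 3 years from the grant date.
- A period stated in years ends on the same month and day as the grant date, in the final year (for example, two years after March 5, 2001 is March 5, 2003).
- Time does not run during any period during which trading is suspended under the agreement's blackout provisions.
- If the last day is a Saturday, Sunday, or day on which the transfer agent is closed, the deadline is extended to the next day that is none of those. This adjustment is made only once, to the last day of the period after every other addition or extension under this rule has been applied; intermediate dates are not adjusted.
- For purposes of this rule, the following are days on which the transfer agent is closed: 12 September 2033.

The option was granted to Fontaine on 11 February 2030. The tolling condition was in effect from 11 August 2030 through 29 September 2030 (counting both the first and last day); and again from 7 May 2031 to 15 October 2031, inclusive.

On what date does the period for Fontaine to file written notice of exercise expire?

September 13, 2033

3 years after 11 February 2030 is February 11, 2033.
From August 11, 2030 through September 29, 2030 inclusive is 50 days; tolling adds 50 days: February 11, 2033 + 50 days = April 2, 2033.
From May 7, 2031 through October 15, 2031 inclusive is 162 days; tolling adds 162 days: April 2, 2033 + 162 days = September 11, 2033.
September 11, 2033 is Sunday; September 12, 2033 is a listed holiday. The next qualifying day is September 13, 2033.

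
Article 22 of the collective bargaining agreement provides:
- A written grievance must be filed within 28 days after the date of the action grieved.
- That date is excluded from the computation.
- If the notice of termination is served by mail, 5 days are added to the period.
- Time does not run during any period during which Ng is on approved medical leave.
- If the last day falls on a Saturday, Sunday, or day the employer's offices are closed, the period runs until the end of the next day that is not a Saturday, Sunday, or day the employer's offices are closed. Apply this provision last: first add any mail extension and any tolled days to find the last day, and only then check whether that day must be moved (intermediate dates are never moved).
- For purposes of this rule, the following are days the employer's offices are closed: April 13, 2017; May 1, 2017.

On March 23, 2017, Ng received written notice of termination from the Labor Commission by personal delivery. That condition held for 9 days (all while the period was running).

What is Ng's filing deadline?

May 2, 2017

28 days after March 23, 2017 is April 20, 2017.
Service was not by mail, so no mail extension applies.
Tolling adds 9 days: April 20, 2017 + 9 days = April 29, 2017.
April 29, 2017 is Saturday; April 30, 2017 is Sunday; May 1, 2017 is a listed holiday. The next qualifying day is May 2, 2017.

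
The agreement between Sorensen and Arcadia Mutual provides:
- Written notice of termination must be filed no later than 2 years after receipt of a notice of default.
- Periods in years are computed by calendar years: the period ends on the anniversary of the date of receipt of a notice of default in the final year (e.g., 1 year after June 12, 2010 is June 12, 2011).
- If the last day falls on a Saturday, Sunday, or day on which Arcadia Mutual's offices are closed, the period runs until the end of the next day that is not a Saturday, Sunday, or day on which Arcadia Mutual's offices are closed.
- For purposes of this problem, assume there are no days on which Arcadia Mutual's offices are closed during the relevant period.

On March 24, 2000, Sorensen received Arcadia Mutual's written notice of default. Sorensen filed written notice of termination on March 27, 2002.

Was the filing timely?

2 years after March 24, 2000 is March 24, 2002.
March 24, 2002 is Sunday. The next qualifying day is March 25, 2002.
The deadline is March 25, 2002; the filing on March 27, 2002 is after that date.

No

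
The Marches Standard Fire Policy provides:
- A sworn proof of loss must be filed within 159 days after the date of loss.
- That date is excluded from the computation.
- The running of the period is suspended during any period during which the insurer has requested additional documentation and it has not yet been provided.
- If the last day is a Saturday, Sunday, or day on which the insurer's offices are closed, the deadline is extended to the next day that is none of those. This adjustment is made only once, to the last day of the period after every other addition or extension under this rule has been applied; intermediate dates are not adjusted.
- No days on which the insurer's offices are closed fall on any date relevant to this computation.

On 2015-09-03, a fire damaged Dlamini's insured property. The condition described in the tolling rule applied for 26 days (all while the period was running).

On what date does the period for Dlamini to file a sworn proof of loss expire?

March 7, 2016

159 days after 2015-09-03 is February 9, 2016.
Tolling adds 26 days: February 9, 2016 + 26 days = March 6, 2016.
March 6, 2016 is Sunday. The next qualifying day is March 7, 2016.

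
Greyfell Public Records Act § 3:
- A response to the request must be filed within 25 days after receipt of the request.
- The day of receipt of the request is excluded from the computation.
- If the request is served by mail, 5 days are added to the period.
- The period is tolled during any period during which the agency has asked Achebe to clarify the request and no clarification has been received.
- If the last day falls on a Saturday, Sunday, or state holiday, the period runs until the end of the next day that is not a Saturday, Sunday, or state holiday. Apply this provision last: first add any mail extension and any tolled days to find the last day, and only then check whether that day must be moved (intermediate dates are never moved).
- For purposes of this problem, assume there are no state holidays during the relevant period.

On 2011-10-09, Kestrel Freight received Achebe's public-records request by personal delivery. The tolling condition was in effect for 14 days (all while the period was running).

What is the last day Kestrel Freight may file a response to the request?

November 17, 2011

25 days after 2011-10-09 is November 3, 2011.
Service was not by mail, so no mail extension applies.
Tolling adds 14 days: November 3, 2011 + 14 days = November 17, 2011.
November 17, 2011 is a Thursday and not a state holiday, so no extension applies.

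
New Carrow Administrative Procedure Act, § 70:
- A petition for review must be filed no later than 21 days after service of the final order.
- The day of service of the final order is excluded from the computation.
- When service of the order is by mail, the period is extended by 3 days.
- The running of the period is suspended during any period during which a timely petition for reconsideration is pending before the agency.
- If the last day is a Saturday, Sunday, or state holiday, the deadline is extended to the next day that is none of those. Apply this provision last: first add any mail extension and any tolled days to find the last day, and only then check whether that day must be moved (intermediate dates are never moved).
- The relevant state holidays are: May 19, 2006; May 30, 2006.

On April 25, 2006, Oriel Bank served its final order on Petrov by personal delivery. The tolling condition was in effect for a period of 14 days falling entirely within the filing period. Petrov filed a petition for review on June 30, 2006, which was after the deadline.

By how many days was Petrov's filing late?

30 days

21 days after April 25, 2006 is May 16, 2006.
Service was not by mail, so no mail extension applies.
Tolling adds 14 days: May 16, 2006 + 14 days = May 30, 2006.
May 30, 2006 is a listed holiday. The next qualifying day is May 31, 2006.
The deadline is May 31, 2006; from May 31, 2006 to June 30, 2006 is 30 days.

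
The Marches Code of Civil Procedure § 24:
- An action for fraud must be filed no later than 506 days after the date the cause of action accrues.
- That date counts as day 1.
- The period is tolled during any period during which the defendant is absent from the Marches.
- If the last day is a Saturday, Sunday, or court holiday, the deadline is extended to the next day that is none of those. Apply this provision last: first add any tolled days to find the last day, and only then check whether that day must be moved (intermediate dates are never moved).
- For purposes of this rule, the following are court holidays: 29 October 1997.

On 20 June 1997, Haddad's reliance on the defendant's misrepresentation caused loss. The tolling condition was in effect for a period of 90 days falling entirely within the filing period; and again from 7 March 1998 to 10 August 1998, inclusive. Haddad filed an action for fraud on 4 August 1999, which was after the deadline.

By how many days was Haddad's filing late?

Counting 20 June 1997 as day 1, day 506 is November 7, 1998.
Tolling adds 90 days: November 7, 1998 + 90 days = February 5, 1999.
From March 7, 1998 through August 10, 1998 inclusive is 157 days; tolling adds 157 days: February 5, 1999 + 157 days = July 12, 1999.
July 12, 1999 is a Monday and not a court holiday, so no extension applies.
The deadline is July 12, 1999; from July 12, 1999 to August 4, 1999 is 23 days.

23 days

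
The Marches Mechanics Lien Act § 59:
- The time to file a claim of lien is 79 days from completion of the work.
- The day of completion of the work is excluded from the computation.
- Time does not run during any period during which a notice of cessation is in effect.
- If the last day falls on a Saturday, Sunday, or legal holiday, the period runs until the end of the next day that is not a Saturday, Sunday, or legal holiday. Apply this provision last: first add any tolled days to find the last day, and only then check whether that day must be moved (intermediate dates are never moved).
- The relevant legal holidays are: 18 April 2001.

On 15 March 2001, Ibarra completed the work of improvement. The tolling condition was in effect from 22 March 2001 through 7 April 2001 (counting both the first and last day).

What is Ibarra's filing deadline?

June 19, 2001

79 days after 15 March 2001 is June 2, 2001.
From March 22, 2001 through April 7, 2001 inclusive is 17 days; tolling adds 17 days: June 2, 2001 + 17 days = June 19, 2001.
June 19, 2001 is a Tuesday and not a legal holiday, so no extension applies.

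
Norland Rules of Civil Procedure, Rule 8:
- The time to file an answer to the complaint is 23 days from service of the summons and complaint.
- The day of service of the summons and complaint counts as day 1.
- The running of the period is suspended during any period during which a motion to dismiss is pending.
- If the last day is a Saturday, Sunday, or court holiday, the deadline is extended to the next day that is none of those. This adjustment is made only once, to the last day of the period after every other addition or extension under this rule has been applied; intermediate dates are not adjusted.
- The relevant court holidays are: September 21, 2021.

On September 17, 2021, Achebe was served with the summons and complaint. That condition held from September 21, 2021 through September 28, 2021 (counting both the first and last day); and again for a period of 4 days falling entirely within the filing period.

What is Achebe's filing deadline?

October 21, 2021

Counting September 17, 2021 as day 1, day 23 is October 9, 2021.
From September 21, 2021 through September 28, 2021 inclusive is 8 days; tolling adds 8 days: October 9, 2021 + 8 days = October 17, 2021.
Tolling adds 4 days: October 17, 2021 + 4 days = October 21, 2021.
October 21, 2021 is a Thursday and not a court holiday, so no extension applies.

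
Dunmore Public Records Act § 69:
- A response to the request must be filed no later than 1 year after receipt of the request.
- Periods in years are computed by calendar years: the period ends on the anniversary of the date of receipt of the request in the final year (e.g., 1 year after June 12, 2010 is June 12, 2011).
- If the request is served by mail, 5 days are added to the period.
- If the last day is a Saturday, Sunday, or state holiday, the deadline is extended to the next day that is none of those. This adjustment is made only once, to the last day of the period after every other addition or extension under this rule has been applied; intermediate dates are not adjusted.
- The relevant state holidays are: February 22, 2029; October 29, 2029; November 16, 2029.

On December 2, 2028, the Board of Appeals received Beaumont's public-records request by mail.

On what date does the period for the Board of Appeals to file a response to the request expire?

1 year after December 2, 2028 is December 2, 2029.
Service was by mail, adding 5 days: December 2, 2029 + 5 days = December 7, 2029.
December 7, 2029 is a Friday and not a state holiday, so no extension applies.

December 7, 2029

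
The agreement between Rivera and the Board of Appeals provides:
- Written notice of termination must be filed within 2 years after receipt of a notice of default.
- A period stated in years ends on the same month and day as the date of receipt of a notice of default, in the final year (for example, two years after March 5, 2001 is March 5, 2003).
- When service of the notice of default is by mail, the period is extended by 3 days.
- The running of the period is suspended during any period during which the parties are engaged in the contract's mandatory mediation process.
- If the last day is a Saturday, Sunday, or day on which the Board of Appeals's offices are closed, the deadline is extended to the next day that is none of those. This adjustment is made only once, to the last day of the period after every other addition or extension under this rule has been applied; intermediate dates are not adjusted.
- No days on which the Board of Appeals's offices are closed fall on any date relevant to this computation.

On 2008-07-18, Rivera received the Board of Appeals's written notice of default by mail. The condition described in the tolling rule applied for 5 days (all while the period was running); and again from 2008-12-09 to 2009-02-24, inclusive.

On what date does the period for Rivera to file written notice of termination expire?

October 12, 2010

2 years after 2008-07-18 is July 18, 2010.
Service was by mail, adding 3 days: July 18, 2010 + 3 days = July 21, 2010.
Tolling adds 5 days: July 21, 2010 + 5 days = July 26, 2010.
From December 9, 2008 through February 24, 2009 inclusive is 78 days; tolling adds 78 days: July 26, 2010 + 78 days = October 12, 2010.
October 12, 2010 is a Tuesday and not a day on which the Board of Appeals's offices are closed, so no extension applies.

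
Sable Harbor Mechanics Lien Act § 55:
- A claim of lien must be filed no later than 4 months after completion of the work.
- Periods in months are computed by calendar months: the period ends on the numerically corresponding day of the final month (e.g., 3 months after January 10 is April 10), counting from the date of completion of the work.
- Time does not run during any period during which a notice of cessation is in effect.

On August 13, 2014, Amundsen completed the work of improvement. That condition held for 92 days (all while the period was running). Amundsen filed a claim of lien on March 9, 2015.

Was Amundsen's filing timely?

Yes

4 months after August 13, 2014 is December 13, 2014.
Tolling adds 92 days: December 13, 2014 + 92 days = March 15, 2015.
The deadline is March 15, 2015; the filing on March 9, 2015 is on or before that date.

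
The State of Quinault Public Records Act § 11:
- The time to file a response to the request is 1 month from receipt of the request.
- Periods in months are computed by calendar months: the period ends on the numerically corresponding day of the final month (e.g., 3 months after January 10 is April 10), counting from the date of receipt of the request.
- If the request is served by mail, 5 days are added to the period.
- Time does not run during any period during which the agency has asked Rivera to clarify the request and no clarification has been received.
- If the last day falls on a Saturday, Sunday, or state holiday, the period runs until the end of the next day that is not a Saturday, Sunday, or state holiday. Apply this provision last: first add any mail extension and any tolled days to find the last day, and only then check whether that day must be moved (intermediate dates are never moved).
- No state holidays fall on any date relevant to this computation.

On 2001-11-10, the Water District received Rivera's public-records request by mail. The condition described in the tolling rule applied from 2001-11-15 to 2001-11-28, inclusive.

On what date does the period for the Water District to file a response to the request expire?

December 31, 2001

1 month after 2001-11-10 is December 10, 2001.
Service was by mail, adding 5 days: December 10, 2001 + 5 days = December 15, 2001.
From November 15, 2001 through November 28, 2001 inclusive is 14 days; tolling adds 14 days: December 15, 2001 + 14 days = December 29, 2001.
December 29, 2001 is Saturday; December 30, 2001 is Sunday. The next qualifying day is December 31, 2001.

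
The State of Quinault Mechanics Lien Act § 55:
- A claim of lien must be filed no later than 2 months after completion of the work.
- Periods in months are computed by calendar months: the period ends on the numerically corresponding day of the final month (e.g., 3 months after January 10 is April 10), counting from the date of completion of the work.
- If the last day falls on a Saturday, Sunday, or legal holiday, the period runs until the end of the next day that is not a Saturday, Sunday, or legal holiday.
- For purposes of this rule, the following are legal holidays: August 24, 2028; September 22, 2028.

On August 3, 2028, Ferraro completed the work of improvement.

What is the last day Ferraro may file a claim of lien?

2 months after August 3, 2028 is October 3, 2028.
October 3, 2028 is a Tuesday and not a legal holiday, so no extension applies.

October 3, 2028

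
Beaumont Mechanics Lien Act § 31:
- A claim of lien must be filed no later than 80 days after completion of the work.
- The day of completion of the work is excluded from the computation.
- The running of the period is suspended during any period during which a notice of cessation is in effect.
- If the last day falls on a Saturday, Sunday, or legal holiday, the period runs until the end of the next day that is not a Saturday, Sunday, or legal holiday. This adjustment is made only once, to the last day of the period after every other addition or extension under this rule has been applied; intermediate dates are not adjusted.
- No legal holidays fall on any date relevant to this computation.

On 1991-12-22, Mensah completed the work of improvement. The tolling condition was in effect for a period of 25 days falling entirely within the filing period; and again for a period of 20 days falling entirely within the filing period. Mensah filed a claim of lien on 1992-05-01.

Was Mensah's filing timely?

No

80 days after 1991-12-22 is March 11, 1992.
Tolling adds 25 days: March 11, 1992 + 25 days = April 5, 1992.
Tolling adds 20 days: April 5, 1992 + 20 days = April 25, 1992.
April 25, 1992 is Saturday; April 26, 1992 is Sunday. The next qualifying day is April 27, 1992.
The deadline is April 27, 1992; the filing on May 1, 1992 is after that date.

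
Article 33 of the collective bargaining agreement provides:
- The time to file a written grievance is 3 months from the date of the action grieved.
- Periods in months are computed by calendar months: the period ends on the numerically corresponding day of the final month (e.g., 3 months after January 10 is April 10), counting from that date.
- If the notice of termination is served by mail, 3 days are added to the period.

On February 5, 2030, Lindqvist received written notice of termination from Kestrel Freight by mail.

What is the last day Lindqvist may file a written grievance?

3 months after February 5, 2030 is May 5, 2030.
Service was by mail, adding 3 days: May 5, 2030 + 3 days = May 8, 2030.

May 8, 2030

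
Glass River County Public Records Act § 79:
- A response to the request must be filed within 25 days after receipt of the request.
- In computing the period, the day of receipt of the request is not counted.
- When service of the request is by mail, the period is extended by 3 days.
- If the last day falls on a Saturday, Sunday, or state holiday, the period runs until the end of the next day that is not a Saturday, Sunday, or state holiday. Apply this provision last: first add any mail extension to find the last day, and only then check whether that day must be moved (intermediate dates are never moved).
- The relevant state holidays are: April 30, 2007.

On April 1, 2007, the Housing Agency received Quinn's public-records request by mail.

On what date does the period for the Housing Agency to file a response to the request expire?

May 1, 2007

25 days after April 1, 2007 is April 26, 2007.
Service was by mail, adding 3 days: April 26, 2007 + 3 days = April 29, 2007.
April 29, 2007 is Sunday; April 30, 2007 is a listed holiday. The next qualifying day is May 1, 2007.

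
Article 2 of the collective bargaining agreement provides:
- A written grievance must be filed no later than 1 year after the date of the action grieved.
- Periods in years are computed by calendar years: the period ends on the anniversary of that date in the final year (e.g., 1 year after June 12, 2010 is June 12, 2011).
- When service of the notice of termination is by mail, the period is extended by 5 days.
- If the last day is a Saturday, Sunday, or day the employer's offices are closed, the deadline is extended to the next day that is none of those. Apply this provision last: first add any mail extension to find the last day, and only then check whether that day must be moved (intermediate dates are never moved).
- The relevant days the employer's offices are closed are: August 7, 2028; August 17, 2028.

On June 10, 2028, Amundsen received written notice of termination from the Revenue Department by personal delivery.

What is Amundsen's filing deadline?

June 11, 2029

1 year after June 10, 2028 is June 10, 2029.
Service was not by mail, so no mail extension applies.
June 10, 2029 is Sunday. The next qualifying day is June 11, 2029.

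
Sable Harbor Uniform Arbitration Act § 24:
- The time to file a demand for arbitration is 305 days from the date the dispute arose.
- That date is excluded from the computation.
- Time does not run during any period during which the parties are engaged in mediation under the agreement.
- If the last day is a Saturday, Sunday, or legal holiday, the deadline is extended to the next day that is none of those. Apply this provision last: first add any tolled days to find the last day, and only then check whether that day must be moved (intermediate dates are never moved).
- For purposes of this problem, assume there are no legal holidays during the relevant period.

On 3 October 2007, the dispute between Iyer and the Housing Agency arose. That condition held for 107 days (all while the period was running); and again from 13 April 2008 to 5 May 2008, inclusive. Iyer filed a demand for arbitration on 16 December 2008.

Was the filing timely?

No

305 days after 3 October 2007 is August 3, 2008.
Tolling adds 107 days: August 3, 2008 + 107 days = November 18, 2008.
From April 13, 2008 through May 5, 2008 inclusive is 23 days; tolling adds 23 days: November 18, 2008 + 23 days = December 11, 2008.
December 11, 2008 is a Thursday and not a legal holiday, so no extension applies.
The deadline is December 11, 2008; the filing on December 16, 2008 is after that date.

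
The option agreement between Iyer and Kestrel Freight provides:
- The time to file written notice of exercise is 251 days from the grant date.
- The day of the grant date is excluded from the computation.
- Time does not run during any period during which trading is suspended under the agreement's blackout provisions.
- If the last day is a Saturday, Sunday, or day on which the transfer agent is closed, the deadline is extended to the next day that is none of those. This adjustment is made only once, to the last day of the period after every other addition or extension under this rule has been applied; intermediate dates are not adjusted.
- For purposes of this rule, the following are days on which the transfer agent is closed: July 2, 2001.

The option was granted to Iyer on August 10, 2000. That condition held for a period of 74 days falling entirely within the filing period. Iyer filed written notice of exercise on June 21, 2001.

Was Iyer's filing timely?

Yes

251 days after August 10, 2000 is April 18, 2001.
Tolling adds 74 days: April 18, 2001 + 74 days = July 1, 2001.
July 1, 2001 is Sunday; July 2, 2001 is a listed holiday. The next qualifying day is July 3, 2001.
The deadline is July 3, 2001; the filing on June 21, 2001 is on or before that date.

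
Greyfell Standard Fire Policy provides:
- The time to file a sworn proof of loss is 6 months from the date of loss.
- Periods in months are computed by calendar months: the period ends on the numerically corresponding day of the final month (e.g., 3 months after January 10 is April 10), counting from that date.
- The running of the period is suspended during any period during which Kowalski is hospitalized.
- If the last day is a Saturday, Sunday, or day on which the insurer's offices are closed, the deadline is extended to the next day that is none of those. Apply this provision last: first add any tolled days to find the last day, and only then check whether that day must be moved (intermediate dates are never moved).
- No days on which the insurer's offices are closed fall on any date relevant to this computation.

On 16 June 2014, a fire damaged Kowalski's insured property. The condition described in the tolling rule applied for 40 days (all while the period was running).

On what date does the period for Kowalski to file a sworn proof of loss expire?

January 26, 2015

6 months after 16 June 2014 is December 16, 2014.
Tolling adds 40 days: December 16, 2014 + 40 days = January 25, 2015.
January 25, 2015 is Sunday. The next qualifying day is January 26, 2015.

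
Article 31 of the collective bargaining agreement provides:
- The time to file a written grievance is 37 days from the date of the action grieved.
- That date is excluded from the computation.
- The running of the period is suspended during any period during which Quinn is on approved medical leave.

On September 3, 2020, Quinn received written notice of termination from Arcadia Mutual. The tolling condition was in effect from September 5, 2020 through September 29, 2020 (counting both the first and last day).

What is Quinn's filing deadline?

37 days after September 3, 2020 is October 10, 2020.
From September 5, 2020 through September 29, 2020 inclusive is 25 days; tolling adds 25 days: October 10, 2020 + 25 days = November 4, 2020.

November 4, 2020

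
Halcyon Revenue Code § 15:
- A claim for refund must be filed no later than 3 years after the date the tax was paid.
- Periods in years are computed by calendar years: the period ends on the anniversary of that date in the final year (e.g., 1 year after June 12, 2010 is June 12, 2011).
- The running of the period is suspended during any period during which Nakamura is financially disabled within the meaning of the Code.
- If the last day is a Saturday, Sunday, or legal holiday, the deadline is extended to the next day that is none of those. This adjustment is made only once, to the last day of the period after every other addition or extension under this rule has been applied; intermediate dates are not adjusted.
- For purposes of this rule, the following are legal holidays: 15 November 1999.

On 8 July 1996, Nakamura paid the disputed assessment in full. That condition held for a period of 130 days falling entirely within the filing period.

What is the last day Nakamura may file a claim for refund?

3 years after 8 July 1996 is July 8, 1999.
Tolling adds 130 days: July 8, 1999 + 130 days = November 15, 1999.
November 15, 1999 is a listed holiday. The next qualifying day is November 16, 1999.

November 16, 1999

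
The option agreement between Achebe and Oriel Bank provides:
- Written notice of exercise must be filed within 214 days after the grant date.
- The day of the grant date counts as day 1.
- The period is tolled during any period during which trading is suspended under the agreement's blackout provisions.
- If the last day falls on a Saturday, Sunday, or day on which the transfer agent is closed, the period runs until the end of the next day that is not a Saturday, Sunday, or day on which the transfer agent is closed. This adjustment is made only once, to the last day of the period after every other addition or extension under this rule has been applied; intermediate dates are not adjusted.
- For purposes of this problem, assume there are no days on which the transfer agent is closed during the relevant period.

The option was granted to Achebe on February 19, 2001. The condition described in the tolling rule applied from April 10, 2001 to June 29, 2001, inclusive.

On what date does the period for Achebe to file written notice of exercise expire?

December 10, 2001

Counting February 19, 2001 as day 1, day 214 is September 20, 2001.
From April 10, 2001 through June 29, 2001 inclusive is 81 days; tolling adds 81 days: September 20, 2001 + 81 days = December 10, 2001.
December 10, 2001 is a Monday and not a day on which the transfer agent is closed, so no extension applies.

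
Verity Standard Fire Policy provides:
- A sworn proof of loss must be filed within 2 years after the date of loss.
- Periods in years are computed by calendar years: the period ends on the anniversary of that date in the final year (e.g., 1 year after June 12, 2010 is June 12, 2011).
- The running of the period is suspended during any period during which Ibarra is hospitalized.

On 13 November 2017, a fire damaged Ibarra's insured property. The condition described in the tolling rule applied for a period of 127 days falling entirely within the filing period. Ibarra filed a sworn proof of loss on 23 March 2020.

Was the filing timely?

2 years after 13 November 2017 is November 13, 2019.
Tolling adds 127 days: November 13, 2019 + 127 days = March 19, 2020.
The deadline is March 19, 2020; the filing on March 23, 2020 is after that date.

No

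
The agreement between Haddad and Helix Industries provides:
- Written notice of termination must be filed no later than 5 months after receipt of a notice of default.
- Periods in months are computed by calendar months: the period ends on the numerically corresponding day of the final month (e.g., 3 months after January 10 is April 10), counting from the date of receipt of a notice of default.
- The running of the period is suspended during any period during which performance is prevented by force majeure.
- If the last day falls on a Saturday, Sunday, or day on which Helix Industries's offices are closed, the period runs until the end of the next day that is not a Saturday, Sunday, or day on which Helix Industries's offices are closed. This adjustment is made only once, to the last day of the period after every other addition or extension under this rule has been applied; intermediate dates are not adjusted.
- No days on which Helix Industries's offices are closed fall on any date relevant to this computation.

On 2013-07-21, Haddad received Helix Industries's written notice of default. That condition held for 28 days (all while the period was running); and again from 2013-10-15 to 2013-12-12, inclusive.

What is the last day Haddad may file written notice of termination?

March 18, 2014

5 months after 2013-07-21 is December 21, 2013.
Tolling adds 28 days: December 21, 2013 + 28 days = January 18, 2014.
From October 15, 2013 through December 12, 2013 inclusive is 59 days; tolling adds 59 days: January 18, 2014 + 59 days = March 18, 2014.
March 18, 2014 is a Tuesday and not a day on which Helix Industries's offices are closed, so no extension applies.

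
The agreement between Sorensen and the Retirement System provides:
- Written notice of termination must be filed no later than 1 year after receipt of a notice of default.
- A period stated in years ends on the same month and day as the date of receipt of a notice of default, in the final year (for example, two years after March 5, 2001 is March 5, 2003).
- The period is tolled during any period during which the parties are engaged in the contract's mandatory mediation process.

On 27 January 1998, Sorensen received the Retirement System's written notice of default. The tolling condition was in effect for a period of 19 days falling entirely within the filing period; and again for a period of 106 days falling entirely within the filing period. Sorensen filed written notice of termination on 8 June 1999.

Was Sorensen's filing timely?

No

1 year after 27 January 1998 is January 27, 1999.
Tolling adds 19 days: January 27, 1999 + 19 days = February 15, 1999.
Tolling adds 106 days: February 15, 1999 + 106 days = June 1, 1999.
The deadline is June 1, 1999; the filing on June 8, 1999 is after that date.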